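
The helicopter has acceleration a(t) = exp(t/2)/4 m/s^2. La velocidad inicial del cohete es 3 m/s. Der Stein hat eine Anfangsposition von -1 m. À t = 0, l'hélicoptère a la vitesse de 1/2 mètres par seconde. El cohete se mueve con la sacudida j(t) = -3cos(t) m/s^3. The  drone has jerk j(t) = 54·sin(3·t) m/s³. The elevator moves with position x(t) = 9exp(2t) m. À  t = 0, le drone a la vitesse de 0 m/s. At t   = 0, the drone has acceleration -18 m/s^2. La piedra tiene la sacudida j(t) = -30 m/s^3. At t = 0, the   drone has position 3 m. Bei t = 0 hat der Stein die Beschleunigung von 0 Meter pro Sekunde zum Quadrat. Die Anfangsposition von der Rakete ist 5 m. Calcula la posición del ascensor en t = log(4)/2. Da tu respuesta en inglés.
We have position x(t) = 9·exp(2·t). Substituting t = log(4)/2: x(log(4)/2) = 36.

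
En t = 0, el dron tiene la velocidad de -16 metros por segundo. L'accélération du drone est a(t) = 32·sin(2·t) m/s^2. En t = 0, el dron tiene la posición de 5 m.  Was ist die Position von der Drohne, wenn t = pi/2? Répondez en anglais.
To find the answer, we compute 2 antiderivatives of a(t) = 32·sin(2·t). The integral of acceleration is velocity. Using v(0) = -16, we get v(t) = -16·cos(2·t). Taking ∫v(t)dt and applying x(0) = 5, we find x(t) = 5 - 8·sin(2·t). From the given position equation x(t) = 5 - 8·sin(2·t), we substitute t = pi/2 to get x = 5.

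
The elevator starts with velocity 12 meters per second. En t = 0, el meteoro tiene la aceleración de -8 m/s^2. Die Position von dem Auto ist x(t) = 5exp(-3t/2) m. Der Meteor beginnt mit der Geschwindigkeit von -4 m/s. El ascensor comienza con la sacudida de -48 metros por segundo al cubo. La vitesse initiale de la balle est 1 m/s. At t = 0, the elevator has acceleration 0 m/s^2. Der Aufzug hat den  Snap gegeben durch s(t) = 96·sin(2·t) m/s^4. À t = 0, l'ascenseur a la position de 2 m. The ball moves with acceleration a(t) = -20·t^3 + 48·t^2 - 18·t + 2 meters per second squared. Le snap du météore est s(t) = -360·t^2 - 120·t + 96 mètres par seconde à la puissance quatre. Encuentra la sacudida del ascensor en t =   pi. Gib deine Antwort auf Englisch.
To find the answer, we compute 1 integral of s(t) = 96·sin(2·t). Finding the antiderivative of s(t) and using j(0) = -48: j(t) = -48·cos(2·t). Using j(t) = -48·cos(2·t) and substituting t = pi, we find j = -48.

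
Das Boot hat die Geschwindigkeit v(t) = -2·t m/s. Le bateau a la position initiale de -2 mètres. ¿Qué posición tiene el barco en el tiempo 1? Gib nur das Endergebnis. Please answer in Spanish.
La respuesta es -3.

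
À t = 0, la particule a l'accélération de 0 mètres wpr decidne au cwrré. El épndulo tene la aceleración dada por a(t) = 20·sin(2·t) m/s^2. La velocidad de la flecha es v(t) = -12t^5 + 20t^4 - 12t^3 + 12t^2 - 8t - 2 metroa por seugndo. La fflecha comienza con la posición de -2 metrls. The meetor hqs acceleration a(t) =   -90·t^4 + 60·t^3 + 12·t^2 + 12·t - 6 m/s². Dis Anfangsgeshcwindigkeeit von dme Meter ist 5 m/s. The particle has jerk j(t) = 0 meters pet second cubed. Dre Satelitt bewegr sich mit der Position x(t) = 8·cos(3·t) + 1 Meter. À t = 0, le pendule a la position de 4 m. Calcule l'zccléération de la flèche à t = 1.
Nous devons dériver notre équation de la vitesse v(t) = -12·t^5 + 20·t^4 - 12·t^3 + 12·t^2 - 8·t - 2 1 fois. En prenant d/dt de v(t), nous trouvons a(t) = -60·t^4 + 80·t^3 - 36·t^2 + 24·t - 8. Nous avons l'accélération a(t) = -60·t^4 + 80·t^3 - 36·t^2 + 24·t - 8. En substituant t = 1: a(1) = 0.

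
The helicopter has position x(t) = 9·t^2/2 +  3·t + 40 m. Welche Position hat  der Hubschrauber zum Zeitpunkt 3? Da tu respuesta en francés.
De l'équation de la position x(t) = 9·t^2/2 + 3·t + 40, nous substituons t = 3 pour obtenir x = 179/2.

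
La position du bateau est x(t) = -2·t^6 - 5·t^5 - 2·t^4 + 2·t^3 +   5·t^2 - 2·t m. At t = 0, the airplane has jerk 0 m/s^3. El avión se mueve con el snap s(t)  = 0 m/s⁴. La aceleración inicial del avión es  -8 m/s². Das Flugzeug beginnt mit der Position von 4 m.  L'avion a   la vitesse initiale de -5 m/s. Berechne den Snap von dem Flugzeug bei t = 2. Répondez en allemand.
Aus der Gleichung für den Snap s(t) = 0, setzen wir t = 2 ein und erhalten s = 0.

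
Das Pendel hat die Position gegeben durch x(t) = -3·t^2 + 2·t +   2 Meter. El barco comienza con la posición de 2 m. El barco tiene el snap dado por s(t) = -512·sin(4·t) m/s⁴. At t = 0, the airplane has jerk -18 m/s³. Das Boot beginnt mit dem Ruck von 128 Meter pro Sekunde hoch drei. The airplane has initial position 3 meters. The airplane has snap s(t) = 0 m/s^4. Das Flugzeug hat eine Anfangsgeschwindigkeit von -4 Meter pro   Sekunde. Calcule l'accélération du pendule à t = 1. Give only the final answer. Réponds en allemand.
Die Antwort ist -6.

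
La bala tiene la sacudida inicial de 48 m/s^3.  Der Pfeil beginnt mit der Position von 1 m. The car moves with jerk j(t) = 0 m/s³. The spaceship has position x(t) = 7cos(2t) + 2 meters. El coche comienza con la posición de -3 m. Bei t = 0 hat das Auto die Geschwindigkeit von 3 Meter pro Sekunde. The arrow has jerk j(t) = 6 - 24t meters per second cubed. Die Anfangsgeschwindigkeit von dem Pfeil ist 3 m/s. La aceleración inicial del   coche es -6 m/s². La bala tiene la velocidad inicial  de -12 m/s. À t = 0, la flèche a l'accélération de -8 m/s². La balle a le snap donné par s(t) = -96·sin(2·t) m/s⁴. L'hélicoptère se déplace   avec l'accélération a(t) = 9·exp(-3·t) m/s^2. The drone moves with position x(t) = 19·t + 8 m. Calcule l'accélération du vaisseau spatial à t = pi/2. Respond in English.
To solve this, we need to take 2 derivatives of our position equation x(t) = 7·cos(2·t) + 2. Taking d/dt of x(t), we find v(t) = -14·sin(2·t). The derivative of velocity gives acceleration: a(t) = -28·cos(2·t). We have acceleration a(t) = -28·cos(2·t). Substituting t = pi/2: a(pi/2) = 28.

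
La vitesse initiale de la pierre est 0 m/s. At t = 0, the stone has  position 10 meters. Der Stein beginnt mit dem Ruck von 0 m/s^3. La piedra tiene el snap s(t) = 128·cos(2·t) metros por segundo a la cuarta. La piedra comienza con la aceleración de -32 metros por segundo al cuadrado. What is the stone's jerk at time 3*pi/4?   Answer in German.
Um dies zu lösen, müssen wir 1 Stammfunktion unserer Gleichung für den Snap s(t) = 128·cos(2·t) finden. Mit ∫s(t)dt und Anwendung von j(0) = 0, finden wir j(t) = 64·sin(2·t). Aus der Gleichung für den Ruck j(t) = 64·sin(2·t), setzen wir t = 3*pi/4 ein und erhalten j = -64.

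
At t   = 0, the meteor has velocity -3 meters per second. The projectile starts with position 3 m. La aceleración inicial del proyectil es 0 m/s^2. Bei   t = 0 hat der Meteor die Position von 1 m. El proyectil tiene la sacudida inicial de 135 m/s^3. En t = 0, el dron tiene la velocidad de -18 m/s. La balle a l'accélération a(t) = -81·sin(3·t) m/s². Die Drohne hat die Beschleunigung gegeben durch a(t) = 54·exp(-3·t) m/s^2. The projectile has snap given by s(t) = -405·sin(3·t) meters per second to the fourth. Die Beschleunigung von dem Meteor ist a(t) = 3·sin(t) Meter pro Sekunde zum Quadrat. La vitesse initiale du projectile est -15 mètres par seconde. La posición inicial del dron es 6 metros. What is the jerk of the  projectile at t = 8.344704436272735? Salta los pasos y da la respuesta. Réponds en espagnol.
La sacudida en t = 8.344704436272735 es j = 134.343928090822.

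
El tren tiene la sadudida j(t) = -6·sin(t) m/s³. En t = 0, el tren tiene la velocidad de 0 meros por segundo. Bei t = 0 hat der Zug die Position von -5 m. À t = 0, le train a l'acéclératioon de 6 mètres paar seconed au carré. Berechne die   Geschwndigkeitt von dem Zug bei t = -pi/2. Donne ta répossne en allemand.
Um dies zu lösen, müssen wir 2 Stammfunktionen unserer Gleichung für den Ruck j(t) = -6·sin(t) finden. Mit ∫j(t)dt und Anwendung von a(0) = 6, finden wir a(t) = 6·cos(t). Mit ∫a(t)dt und Anwendung von v(0) = 0, finden wir v(t) = 6·sin(t). Aus der Gleichung für die Geschwindigkeit v(t) = 6·sin(t), setzen wir t = -pi/2 ein und erhalten v = -6.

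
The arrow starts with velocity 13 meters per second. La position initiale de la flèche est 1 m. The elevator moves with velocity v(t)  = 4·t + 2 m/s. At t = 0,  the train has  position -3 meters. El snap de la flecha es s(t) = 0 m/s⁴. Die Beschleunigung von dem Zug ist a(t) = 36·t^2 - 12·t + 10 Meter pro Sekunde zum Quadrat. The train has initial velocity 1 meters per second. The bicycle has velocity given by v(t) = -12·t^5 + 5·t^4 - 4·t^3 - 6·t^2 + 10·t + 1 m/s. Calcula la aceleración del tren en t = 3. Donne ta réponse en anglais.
From the given acceleration equation a(t) = 36·t^2 - 12·t + 10, we substitute t = 3 to get a = 298.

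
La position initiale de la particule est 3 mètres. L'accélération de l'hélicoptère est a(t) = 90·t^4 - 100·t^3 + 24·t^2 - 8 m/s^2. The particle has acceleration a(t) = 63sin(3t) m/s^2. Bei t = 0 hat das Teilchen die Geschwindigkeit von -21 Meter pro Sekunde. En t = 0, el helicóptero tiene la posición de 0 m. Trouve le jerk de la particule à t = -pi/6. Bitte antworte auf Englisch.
To solve this, we need to take 1 derivative of our acceleration equation a(t) = 63·sin(3·t). The derivative of acceleration gives jerk: j(t) = 189·cos(3·t). From the given jerk equation j(t) = 189·cos(3·t), we substitute t = -pi/6 to get j = 0.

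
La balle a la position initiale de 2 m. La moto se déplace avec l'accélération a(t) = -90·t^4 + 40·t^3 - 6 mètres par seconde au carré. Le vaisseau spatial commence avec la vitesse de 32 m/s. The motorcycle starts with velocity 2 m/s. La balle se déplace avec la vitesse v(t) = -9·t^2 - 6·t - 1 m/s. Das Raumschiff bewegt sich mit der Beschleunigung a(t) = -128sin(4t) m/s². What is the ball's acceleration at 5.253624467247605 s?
To solve this, we need to take 1 derivative of our velocity equation v(t) = -9·t^2 - 6·t - 1. Differentiating velocity, we get acceleration: a(t) = -18·t - 6. Using a(t) = -18·t - 6 and substituting t = 5.253624467247605, we find a = -100.565240410457.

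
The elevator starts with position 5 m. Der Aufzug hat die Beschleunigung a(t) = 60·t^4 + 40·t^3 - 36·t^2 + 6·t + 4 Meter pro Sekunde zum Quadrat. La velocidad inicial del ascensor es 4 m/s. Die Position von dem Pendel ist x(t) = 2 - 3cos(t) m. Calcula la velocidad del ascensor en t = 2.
Necesitamos integrar nuestra ecuación de la aceleración a(t) = 60·t^4 + 40·t^3 - 36·t^2 + 6·t + 4 1 vez. La antiderivada de la aceleración, con v(0) = 4, da la velocidad: v(t) = 12·t^5 + 10·t^4 - 12·t^3 + 3·t^2 + 4·t + 4. Tenemos la velocidad v(t) = 12·t^5 + 10·t^4 - 12·t^3 + 3·t^2 + 4·t + 4. Sustituyendo t = 2: v(2) = 472.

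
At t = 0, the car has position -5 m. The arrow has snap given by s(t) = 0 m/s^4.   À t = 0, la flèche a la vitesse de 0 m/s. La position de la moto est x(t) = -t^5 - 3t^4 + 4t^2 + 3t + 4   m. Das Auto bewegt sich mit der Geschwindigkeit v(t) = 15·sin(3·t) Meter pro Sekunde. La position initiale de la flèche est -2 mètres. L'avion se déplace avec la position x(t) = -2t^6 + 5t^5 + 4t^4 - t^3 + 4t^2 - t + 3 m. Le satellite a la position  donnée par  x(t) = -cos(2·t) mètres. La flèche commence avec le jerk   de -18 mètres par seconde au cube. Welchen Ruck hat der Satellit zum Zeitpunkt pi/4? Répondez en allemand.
Wir müssen unsere Gleichung für die Position x(t) = -cos(2·t) 3-mal ableiten. Mit d/dt von x(t) finden wir v(t) = 2·sin(2·t). Mit d/dt von v(t) finden wir a(t) = 4·cos(2·t). Mit d/dt von a(t) finden wir j(t) = -8·sin(2·t). Wir haben den Ruck j(t) = -8·sin(2·t). Durch Einsetzen von t = pi/4: j(pi/4) = -8.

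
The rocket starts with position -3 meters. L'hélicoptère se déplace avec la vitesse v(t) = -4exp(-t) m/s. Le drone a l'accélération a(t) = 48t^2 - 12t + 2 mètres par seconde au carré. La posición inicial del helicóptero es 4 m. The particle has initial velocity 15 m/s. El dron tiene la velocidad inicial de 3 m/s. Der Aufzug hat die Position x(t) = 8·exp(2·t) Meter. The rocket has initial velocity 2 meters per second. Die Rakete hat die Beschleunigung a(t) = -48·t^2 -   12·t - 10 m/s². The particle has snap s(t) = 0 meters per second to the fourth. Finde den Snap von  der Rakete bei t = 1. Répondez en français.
Pour résoudre ceci, nous devons prendre 2 dérivées de notre équation de l'accélération a(t) = -48·t^2 - 12·t - 10. La dérivée de l'accélération donne le jerk: j(t) = -96·t - 12. La dérivée du jerk donne le snap: s(t) = -96. Nous avons le snap s(t) = -96. En substituant t = 1: s(1) = -96.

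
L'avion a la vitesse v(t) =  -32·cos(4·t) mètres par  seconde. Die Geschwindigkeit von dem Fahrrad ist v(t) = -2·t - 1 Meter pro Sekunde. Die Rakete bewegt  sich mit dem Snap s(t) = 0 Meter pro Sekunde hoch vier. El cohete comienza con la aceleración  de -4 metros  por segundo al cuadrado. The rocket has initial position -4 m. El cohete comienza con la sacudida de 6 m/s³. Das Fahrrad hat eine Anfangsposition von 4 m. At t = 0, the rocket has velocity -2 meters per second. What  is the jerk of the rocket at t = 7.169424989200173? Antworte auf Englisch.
We must find the antiderivative of our snap equation s(t) = 0 1 time. Finding the antiderivative of s(t) and using j(0) = 6: j(t) = 6. From the given jerk equation j(t) = 6, we substitute t = 7.169424989200173 to get j = 6.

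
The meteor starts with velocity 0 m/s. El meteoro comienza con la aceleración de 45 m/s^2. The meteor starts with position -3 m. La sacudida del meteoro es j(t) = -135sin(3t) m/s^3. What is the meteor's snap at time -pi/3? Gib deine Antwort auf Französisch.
En partant du jerk j(t) = -135·sin(3·t), nous prenons 1 dérivée. La dérivée du jerk donne le snap: s(t) = -405·cos(3·t). En utilisant s(t) = -405·cos(3·t) et en substituant t = -pi/3, nous trouvons s = 405.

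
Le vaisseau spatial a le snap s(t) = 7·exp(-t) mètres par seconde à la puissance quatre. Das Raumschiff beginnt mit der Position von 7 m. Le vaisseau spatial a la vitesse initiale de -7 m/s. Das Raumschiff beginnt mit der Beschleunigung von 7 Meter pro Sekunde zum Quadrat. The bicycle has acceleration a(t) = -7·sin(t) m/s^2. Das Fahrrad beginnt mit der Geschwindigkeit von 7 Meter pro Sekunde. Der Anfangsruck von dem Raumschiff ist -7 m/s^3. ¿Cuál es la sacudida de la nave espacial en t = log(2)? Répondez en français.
Nous devons trouver la primitive de notre équation du snap s(t) = 7·exp(-t) 1 fois. En intégrant le snap et en utilisant la condition initiale j(0) = -7, nous obtenons j(t) = -7·exp(-t). De l'équation du jerk j(t) = -7·exp(-t), nous substituons t = log(2) pour obtenir j = -7/2.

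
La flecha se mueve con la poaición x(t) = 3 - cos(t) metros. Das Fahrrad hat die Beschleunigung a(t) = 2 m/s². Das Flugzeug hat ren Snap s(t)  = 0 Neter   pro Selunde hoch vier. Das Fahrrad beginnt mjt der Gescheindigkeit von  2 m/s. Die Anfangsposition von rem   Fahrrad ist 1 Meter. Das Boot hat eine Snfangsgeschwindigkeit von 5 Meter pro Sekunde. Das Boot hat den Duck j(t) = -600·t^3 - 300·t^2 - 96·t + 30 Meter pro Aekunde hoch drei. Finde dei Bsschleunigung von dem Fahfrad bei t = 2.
Aus der Gleichung für die Beschleunigung a(t) = 2, setzen wir t = 2 ein und erhalten a = 2.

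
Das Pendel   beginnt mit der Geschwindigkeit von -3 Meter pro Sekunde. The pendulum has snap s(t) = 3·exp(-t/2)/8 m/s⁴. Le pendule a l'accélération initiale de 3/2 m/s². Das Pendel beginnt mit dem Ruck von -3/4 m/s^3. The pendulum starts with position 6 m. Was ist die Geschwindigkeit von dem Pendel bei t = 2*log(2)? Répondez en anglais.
To solve this, we need to take 3 integrals of our snap equation s(t) = 3·exp(-t/2)/8. The integral of snap is jerk. Using j(0) = -3/4, we get j(t) = -3·exp(-t/2)/4. Taking ∫j(t)dt and applying a(0) = 3/2, we find a(t) = 3·exp(-t/2)/2. Integrating acceleration and using the initial condition v(0) = -3, we get v(t) = -3·exp(-t/2). From the given velocity equation v(t) = -3·exp(-t/2), we substitute t = 2*log(2) to get v = -3/2.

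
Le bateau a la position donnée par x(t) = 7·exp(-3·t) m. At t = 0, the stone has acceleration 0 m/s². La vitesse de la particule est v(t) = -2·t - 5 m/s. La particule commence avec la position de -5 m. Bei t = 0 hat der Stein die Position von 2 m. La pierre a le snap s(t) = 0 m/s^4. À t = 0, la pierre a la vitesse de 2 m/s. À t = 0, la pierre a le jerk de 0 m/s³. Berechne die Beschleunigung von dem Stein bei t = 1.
Wir müssen die Stammfunktion unserer Gleichung für den Snap s(t) = 0 2-mal finden. Mit ∫s(t)dt und Anwendung von j(0) = 0, finden wir j(t) = 0. Mit ∫j(t)dt und Anwendung von a(0) = 0, finden wir a(t) = 0. Wir haben die Beschleunigung a(t) = 0. Durch Einsetzen von t = 1: a(1) = 0.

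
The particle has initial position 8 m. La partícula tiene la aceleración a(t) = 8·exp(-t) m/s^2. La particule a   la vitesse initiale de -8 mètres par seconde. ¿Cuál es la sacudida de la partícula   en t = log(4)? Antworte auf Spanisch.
Debemos derivar nuestra ecuación de la aceleración a(t) = 8·exp(-t) 1 vez. Tomando d/dt de a(t), encontramos j(t) = -8·exp(-t). De la ecuación de la sacudida j(t) = -8·exp(-t), sustituimos t = log(4) para obtener j = -2.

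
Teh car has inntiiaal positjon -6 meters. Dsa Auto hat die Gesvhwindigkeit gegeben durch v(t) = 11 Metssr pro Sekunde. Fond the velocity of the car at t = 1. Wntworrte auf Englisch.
We have velocity v(t) = 11. Substituting t = 1: v(1) = 11.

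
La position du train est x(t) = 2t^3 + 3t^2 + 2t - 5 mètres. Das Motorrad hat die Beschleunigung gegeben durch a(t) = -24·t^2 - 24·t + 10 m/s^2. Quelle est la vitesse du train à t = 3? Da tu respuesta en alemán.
Um dies zu lösen, müssen wir 1 Ableitung unserer Gleichung für die Position x(t) = 2·t^3 + 3·t^2 + 2·t - 5 nehmen. Die Ableitung von der Position ergibt die Geschwindigkeit: v(t) = 6·t^2 + 6·t + 2. Wir haben die Geschwindigkeit v(t) = 6·t^2 + 6·t + 2. Durch Einsetzen von t = 3: v(3) = 74.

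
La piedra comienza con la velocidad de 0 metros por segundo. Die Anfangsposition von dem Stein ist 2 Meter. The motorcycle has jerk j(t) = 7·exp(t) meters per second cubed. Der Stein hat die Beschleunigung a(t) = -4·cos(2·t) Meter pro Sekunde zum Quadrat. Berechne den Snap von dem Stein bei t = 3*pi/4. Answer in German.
Um dies zu lösen, müssen wir 2 Ableitungen unserer Gleichung für die Beschleunigung a(t) = -4·cos(2·t) nehmen. Mit d/dt von a(t) finden wir j(t) = 8·sin(2·t). Mit d/dt von j(t) finden wir s(t) = 16·cos(2·t). Wir haben den Snap s(t) = 16·cos(2·t). Durch Einsetzen von t = 3*pi/4: s(3*pi/4) = 0.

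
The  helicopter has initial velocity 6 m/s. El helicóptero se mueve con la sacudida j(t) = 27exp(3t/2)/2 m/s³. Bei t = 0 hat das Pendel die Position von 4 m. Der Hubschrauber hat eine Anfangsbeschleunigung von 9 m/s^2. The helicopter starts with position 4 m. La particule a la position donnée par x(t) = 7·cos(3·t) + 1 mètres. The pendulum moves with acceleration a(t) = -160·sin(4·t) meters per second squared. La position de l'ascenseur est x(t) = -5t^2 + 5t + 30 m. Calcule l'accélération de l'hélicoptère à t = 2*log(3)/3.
Nous devons intégrer notre équation du jerk j(t) = 27·exp(3·t/2)/2 1 fois. La primitive du jerk est l'accélération. En utilisant a(0) = 9, nous obtenons a(t) = 9·exp(3·t/2). De l'équation de l'accélération a(t) = 9·exp(3·t/2), nous substituons t = 2*log(3)/3 pour obtenir a = 27.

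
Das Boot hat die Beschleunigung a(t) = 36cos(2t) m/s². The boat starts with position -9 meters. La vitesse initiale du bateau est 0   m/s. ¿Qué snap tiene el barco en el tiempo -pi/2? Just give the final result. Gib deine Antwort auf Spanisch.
En t = -pi/2, s = 144.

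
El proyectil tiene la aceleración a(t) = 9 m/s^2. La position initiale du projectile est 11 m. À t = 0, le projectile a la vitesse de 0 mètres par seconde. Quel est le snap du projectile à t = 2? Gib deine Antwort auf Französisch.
Nous devons dériver notre équation de l'accélération a(t) = 9 2 fois. En dérivant l'accélération, nous obtenons le jerk: j(t) = 0. La dérivée du jerk donne le snap: s(t) = 0. Nous avons le snap s(t) = 0. En substituant t = 2: s(2) = 0.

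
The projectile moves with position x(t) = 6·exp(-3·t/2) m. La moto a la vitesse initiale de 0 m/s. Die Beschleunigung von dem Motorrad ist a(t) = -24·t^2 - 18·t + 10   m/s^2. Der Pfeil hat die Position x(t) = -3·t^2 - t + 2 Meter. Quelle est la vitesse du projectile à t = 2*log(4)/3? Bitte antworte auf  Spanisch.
Para resolver esto, necesitamos tomar 1 derivada de nuestra ecuación de la posición x(t) = 6·exp(-3·t/2). Tomando d/dt de x(t), encontramos v(t) = -9·exp(-3·t/2). De la ecuación de la velocidad v(t) = -9·exp(-3·t/2), sustituimos t = 2*log(4)/3 para obtener v = -9/4.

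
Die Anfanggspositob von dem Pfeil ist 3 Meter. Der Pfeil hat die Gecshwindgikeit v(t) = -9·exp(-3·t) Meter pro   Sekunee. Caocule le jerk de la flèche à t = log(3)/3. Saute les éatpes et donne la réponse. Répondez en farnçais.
Le jerk à t = log(3)/3 est j = -27.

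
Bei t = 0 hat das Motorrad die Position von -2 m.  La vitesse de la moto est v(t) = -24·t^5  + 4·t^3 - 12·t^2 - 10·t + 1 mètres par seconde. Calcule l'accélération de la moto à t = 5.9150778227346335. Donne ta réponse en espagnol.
Para resolver esto, necesitamos tomar 1 derivada de nuestra ecuación de la velocidad v(t) = -24·t^5 + 4·t^3 - 12·t^2 - 10·t + 1. La derivada de la velocidad da la aceleración: a(t) = -120·t^4 + 12·t^2 - 24·t - 10. Tenemos la aceleración a(t) = -120·t^4 + 12·t^2 - 24·t - 10. Sustituyendo t = 5.9150778227346335: a(5.9150778227346335) = -146632.544434694.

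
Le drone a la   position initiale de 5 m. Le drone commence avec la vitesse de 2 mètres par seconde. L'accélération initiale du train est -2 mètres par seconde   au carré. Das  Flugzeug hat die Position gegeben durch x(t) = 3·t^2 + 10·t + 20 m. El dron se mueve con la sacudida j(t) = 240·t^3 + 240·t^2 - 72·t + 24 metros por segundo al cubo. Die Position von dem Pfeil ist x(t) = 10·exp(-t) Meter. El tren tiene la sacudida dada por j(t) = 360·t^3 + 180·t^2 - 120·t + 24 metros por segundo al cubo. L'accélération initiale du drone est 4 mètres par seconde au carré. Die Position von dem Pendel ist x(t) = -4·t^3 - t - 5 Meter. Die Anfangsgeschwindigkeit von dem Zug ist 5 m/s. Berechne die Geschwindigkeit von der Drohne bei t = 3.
Um dies zu lösen, müssen wir 2 Stammfunktionen unserer Gleichung für den Ruck j(t) = 240·t^3 + 240·t^2 - 72·t + 24 finden. Das Integral von dem Ruck ist die Beschleunigung. Mit a(0) = 4 erhalten wir a(t) = 60·t^4 + 80·t^3 - 36·t^2 + 24·t + 4. Das Integral von der Beschleunigung, mit v(0) = 2, ergibt die Geschwindigkeit: v(t) = 12·t^5 + 20·t^4 - 12·t^3 + 12·t^2 + 4·t + 2. Wir haben die Geschwindigkeit v(t) = 12·t^5 + 20·t^4 - 12·t^3 + 12·t^2 + 4·t + 2. Durch Einsetzen von t = 3: v(3) = 4334.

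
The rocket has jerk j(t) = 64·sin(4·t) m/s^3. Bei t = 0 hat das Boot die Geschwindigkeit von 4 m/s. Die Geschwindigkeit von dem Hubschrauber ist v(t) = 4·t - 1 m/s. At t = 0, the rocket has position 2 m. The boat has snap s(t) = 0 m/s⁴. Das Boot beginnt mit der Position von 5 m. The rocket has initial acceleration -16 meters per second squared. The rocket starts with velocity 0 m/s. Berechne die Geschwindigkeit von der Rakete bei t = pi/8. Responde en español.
Partiendo de la sacudida j(t) = 64·sin(4·t), tomamos 2 antiderivadas. Integrando la sacudida y usando la condición inicial a(0) = -16, obtenemos a(t) = -16·cos(4·t). La antiderivada de la aceleración, con v(0) = 0, da la velocidad: v(t) = -4·sin(4·t). De la ecuación de la velocidad v(t) = -4·sin(4·t), sustituimos t = pi/8 para obtener v = -4.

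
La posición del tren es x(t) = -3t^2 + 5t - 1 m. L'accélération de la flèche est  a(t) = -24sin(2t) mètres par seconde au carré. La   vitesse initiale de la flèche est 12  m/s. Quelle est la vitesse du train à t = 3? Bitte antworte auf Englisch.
Starting from position x(t) = -3·t^2 + 5·t - 1, we take 1 derivative. Differentiating position, we get velocity: v(t) = 5 - 6·t. From the given velocity equation v(t) = 5 - 6·t, we substitute t = 3 to get v = -13.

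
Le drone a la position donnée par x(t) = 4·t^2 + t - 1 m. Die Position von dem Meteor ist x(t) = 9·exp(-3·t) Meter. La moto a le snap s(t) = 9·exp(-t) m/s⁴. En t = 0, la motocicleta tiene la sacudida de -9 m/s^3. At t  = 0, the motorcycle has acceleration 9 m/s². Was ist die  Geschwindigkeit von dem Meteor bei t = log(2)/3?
Wir müssen unsere Gleichung für die Position x(t) = 9·exp(-3·t) 1-mal ableiten. Durch Ableiten von der Position erhalten wir die Geschwindigkeit: v(t) = -27·exp(-3·t). Aus der Gleichung für die Geschwindigkeit v(t) = -27·exp(-3·t), setzen wir t = log(2)/3 ein und erhalten v = -27/2.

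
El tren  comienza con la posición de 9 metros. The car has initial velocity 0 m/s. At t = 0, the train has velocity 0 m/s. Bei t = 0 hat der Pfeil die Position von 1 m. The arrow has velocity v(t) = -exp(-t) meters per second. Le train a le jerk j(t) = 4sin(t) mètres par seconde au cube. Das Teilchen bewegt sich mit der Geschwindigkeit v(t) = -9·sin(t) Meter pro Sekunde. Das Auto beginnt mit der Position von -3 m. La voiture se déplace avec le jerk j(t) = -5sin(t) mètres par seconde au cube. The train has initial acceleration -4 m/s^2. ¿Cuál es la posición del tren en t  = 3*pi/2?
Partiendo de la sacudida j(t) = 4·sin(t), tomamos 3 antiderivadas. Tomando ∫j(t)dt y aplicando a(0) = -4, encontramos a(t) = -4·cos(t). La antiderivada de la aceleración es la velocidad. Usando v(0) = 0, obtenemos v(t) = -4·sin(t). La antiderivada de la velocidad es la posición. Usando x(0) = 9, obtenemos x(t) = 4·cos(t) + 5. Usando x(t) = 4·cos(t) + 5 y sustituyendo t = 3*pi/2, encontramos x = 5.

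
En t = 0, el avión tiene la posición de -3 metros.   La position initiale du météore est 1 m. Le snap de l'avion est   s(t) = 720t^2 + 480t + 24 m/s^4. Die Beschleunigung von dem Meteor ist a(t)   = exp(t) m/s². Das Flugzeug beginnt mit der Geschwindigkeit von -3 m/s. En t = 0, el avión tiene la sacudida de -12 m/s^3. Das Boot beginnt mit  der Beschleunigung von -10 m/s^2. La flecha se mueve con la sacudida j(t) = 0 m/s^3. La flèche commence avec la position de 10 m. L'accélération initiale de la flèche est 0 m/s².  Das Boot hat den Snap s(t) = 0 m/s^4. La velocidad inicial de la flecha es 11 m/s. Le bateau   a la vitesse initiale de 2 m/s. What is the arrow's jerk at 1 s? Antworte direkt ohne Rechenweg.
At t = 1, j = 0.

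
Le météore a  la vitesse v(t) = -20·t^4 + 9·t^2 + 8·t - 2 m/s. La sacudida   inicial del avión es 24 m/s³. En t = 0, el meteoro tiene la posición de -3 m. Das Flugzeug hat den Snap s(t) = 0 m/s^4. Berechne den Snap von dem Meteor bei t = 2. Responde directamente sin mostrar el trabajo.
Der Snap bei t = 2 ist s = -960.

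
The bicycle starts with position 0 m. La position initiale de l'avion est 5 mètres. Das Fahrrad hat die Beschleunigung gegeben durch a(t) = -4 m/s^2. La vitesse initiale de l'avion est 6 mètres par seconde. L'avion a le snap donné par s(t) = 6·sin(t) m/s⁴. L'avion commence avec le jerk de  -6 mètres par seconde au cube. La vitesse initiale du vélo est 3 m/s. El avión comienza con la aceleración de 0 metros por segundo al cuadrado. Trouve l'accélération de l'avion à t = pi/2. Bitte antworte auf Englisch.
Starting from snap s(t) = 6·sin(t), we take 2 antiderivatives. Finding the integral of s(t) and using j(0) = -6: j(t) = -6·cos(t). Finding the antiderivative of j(t) and using a(0) = 0: a(t) = -6·sin(t). From the given acceleration equation a(t) = -6·sin(t), we substitute t = pi/2 to get a = -6.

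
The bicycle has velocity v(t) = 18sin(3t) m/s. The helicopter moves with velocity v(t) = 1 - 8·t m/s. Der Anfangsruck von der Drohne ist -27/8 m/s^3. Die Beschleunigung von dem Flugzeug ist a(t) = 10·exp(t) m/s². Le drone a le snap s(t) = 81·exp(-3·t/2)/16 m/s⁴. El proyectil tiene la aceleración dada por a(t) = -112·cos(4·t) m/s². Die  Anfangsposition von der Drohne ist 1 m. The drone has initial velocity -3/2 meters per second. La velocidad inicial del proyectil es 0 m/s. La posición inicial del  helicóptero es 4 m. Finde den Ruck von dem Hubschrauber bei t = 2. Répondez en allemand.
Um dies zu lösen, müssen wir 2 Ableitungen unserer Gleichung für die Geschwindigkeit v(t) = 1 - 8·t nehmen. Die Ableitung von der Geschwindigkeit ergibt die Beschleunigung: a(t) = -8. Mit d/dt von a(t) finden wir j(t) = 0. Aus der Gleichung für den Ruck j(t) = 0, setzen wir t = 2 ein und erhalten j = 0.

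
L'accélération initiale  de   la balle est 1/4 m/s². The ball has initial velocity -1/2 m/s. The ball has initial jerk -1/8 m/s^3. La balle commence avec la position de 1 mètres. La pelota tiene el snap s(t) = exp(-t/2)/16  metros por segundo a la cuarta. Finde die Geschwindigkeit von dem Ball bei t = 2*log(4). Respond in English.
To find the answer, we compute 3 antiderivatives of s(t) = exp(-t/2)/16. Taking ∫s(t)dt and applying j(0) = -1/8, we find j(t) = -exp(-t/2)/8. The antiderivative of jerk is acceleration. Using a(0) = 1/4, we get a(t) = exp(-t/2)/4. The antiderivative of acceleration, with v(0) = -1/2, gives velocity: v(t) = -exp(-t/2)/2. From the given velocity equation v(t) = -exp(-t/2)/2, we substitute t = 2*log(4) to get v = -1/8.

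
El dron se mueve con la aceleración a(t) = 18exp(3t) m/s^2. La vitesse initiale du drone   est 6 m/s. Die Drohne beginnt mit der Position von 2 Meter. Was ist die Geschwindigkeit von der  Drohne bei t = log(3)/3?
Wir müssen unsere Gleichung für die Beschleunigung a(t) = 18·exp(3·t) 1-mal integrieren. Die Stammfunktion von der Beschleunigung ist die Geschwindigkeit. Mit v(0) = 6 erhalten wir v(t) = 6·exp(3·t). Wir haben die Geschwindigkeit v(t) = 6·exp(3·t). Durch Einsetzen von t = log(3)/3: v(log(3)/3) = 18.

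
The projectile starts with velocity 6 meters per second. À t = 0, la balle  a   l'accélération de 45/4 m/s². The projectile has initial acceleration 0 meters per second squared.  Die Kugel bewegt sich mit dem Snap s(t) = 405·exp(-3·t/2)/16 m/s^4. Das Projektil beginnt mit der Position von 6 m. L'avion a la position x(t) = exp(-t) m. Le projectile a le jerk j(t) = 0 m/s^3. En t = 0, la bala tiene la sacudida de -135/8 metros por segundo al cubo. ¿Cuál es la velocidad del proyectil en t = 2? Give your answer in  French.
Pour résoudre ceci, nous devons prendre 2 intégrales de notre équation du jerk j(t) = 0. La primitive du jerk, avec a(0) = 0, donne l'accélération: a(t) = 0. En prenant ∫a(t)dt et en appliquant v(0) = 6, nous trouvons v(t) = 6. En utilisant v(t) = 6 et en substituant t = 2, nous trouvons v = 6.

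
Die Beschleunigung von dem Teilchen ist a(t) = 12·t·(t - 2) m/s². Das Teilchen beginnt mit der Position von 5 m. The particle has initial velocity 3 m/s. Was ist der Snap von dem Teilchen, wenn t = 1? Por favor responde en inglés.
To solve this, we need to take 2 derivatives of our acceleration equation a(t) = 12·t·(t - 2). Taking d/dt of a(t), we find j(t) = 24·t - 24. The derivative of jerk gives snap: s(t) = 24. From the given snap equation s(t) = 24, we substitute t = 1 to get s = 24.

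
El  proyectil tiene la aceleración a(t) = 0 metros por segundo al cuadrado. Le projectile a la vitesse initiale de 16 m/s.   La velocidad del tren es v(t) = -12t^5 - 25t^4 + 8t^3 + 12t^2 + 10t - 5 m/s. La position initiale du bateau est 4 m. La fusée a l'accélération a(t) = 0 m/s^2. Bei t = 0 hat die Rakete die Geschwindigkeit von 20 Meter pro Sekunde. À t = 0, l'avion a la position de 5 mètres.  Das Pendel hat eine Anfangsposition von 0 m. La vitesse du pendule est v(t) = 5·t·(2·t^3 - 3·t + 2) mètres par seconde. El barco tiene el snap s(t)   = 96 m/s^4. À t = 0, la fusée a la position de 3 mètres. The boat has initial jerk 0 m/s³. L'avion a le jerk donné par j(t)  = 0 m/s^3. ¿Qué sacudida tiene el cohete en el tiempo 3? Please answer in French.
Pour résoudre ceci, nous devons prendre 1 dérivée de notre équation de l'accélération a(t) = 0. En prenant d/dt de a(t), nous trouvons j(t) = 0. De l'équation du jerk j(t) = 0, nous substituons t = 3 pour obtenir j = 0.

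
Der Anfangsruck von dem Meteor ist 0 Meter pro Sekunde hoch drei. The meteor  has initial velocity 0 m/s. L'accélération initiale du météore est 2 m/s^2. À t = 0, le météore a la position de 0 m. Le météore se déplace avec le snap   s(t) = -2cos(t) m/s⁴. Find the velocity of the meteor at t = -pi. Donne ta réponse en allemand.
Ausgehend von dem Snap s(t) = -2·cos(t), nehmen wir 3 Integrale. Mit ∫s(t)dt und Anwendung von j(0) = 0, finden wir j(t) = -2·sin(t). Durch Integration von dem Ruck und Verwendung der Anfangsbedingung a(0) = 2, erhalten wir a(t) = 2·cos(t). Die Stammfunktion von der Beschleunigung, mit v(0) = 0, ergibt die Geschwindigkeit: v(t) = 2·sin(t). Wir haben die Geschwindigkeit v(t) = 2·sin(t). Durch Einsetzen von t = -pi: v(-pi) = 0.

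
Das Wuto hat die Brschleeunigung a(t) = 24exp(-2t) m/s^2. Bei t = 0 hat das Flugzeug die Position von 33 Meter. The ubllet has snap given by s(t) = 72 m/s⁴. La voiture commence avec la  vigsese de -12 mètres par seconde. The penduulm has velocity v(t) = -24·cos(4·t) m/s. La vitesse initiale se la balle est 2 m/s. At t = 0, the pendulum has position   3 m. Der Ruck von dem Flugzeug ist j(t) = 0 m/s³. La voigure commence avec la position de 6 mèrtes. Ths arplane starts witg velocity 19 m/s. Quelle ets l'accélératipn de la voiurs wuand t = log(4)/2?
Nous avons l'accélération a(t) = 24·exp(-2·t). En substituant t = log(4)/2: a(log(4)/2) = 6.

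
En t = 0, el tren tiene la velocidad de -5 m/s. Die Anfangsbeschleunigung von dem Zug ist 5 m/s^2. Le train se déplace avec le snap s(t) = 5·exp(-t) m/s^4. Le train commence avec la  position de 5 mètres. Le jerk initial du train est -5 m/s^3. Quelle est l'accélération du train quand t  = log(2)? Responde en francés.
Nous devons trouver l'intégrale de notre équation du snap s(t) = 5·exp(-t) 2 fois. En prenant ∫s(t)dt et en appliquant j(0) = -5, nous trouvons j(t) = -5·exp(-t). La primitive du jerk, avec a(0) = 5, donne l'accélération: a(t) = 5·exp(-t). En utilisant a(t) = 5·exp(-t) et en substituant t = log(2), nous trouvons a = 5/2.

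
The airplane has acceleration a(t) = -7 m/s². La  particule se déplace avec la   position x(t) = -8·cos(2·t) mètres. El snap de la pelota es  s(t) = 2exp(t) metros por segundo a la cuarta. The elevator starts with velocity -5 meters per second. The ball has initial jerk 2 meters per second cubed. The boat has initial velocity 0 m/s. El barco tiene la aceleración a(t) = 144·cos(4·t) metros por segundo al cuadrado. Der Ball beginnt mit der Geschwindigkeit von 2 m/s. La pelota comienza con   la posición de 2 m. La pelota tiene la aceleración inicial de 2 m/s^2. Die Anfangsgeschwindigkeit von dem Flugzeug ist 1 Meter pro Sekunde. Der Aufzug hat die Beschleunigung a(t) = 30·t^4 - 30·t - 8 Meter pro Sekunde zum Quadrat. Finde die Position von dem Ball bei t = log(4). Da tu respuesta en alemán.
Wir müssen die Stammfunktion unserer Gleichung für den Snap s(t) = 2·exp(t) 4-mal finden. Das Integral von dem Snap ist der Ruck. Mit j(0) = 2 erhalten wir j(t) = 2·exp(t). Die Stammfunktion von dem Ruck, mit a(0) = 2, ergibt die Beschleunigung: a(t) = 2·exp(t). Das Integral von der Beschleunigung ist die Geschwindigkeit. Mit v(0) = 2 erhalten wir v(t) = 2·exp(t). Die Stammfunktion von der Geschwindigkeit ist die Position. Mit x(0) = 2 erhalten wir x(t) = 2·exp(t). Wir haben die Position x(t) = 2·exp(t). Durch Einsetzen von t = log(4): x(log(4)) = 8.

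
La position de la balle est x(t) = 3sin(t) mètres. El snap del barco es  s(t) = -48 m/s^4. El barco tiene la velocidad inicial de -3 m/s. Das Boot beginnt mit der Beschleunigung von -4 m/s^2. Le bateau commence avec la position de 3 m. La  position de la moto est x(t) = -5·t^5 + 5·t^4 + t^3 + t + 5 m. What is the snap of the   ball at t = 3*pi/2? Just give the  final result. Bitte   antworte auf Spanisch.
s(3*pi/2) = -3.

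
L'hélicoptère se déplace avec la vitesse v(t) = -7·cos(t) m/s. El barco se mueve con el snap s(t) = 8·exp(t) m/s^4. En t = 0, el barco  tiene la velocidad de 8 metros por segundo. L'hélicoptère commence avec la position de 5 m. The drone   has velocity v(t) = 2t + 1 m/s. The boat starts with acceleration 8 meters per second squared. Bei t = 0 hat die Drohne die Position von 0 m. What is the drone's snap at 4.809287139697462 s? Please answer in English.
We must differentiate our velocity equation v(t) = 2·t + 1 3 times. Differentiating velocity, we get acceleration: a(t) = 2. The derivative of acceleration gives jerk: j(t) = 0. The derivative of jerk gives snap: s(t) = 0. From the given snap equation s(t) = 0, we substitute t = 4.809287139697462 to get s = 0.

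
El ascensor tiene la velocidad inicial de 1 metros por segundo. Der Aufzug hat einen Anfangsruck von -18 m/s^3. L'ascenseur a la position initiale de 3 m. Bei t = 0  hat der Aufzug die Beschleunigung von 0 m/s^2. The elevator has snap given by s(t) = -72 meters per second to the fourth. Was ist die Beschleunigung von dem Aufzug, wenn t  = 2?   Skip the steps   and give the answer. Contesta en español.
La aceleración en t = 2 es a = -180.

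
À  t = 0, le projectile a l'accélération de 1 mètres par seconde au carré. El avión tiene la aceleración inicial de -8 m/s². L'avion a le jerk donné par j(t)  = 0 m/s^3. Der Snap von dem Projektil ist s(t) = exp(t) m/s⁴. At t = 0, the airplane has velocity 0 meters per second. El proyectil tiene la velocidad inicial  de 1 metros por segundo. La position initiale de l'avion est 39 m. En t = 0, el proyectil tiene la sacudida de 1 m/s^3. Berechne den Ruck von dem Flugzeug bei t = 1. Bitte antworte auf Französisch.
De l'équation du jerk j(t) = 0, nous substituons t = 1 pour obtenir j = 0.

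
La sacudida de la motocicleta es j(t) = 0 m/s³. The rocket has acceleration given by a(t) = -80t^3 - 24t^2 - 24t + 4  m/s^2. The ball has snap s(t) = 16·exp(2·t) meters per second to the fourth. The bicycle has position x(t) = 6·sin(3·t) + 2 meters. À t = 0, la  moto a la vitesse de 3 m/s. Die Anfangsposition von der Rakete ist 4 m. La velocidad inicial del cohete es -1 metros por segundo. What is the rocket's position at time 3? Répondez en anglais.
Starting from acceleration a(t) = -80·t^3 - 24·t^2 - 24·t + 4, we take 2 integrals. Taking ∫a(t)dt and applying v(0) = -1, we find v(t) = -20·t^4 - 8·t^3 - 12·t^2 + 4·t - 1. The antiderivative of velocity, with x(0) = 4, gives position: x(t) = -4·t^5 - 2·t^4 - 4·t^3 + 2·t^2 - t + 4. Using x(t) = -4·t^5 - 2·t^4 - 4·t^3 + 2·t^2 - t + 4 and substituting t = 3, we find x = -1223.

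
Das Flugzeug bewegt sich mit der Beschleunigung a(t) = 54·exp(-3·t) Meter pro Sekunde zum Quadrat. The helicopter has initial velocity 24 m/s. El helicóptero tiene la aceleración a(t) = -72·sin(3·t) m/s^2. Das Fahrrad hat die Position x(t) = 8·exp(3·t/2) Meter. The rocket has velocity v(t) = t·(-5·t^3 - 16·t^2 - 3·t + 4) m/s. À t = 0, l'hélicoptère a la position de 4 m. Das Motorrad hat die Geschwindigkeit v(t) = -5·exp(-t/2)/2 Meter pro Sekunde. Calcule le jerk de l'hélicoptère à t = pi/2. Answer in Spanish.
Para resolver esto, necesitamos tomar 1 derivada de nuestra ecuación de la aceleración a(t) = -72·sin(3·t). Tomando d/dt de a(t), encontramos j(t) = -216·cos(3·t). Usando j(t) = -216·cos(3·t) y sustituyendo t = pi/2, encontramos j = 0.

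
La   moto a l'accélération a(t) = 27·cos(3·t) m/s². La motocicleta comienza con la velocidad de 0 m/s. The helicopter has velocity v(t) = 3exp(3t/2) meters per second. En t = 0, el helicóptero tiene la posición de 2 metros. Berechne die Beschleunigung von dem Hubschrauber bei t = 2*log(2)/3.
Um dies zu lösen, müssen wir 1 Ableitung unserer Gleichung für die Geschwindigkeit v(t) = 3·exp(3·t/2) nehmen. Die Ableitung von der Geschwindigkeit ergibt die Beschleunigung: a(t) = 9·exp(3·t/2)/2. Mit a(t) = 9·exp(3·t/2)/2 und Einsetzen von t = 2*log(2)/3, finden wir a = 9.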